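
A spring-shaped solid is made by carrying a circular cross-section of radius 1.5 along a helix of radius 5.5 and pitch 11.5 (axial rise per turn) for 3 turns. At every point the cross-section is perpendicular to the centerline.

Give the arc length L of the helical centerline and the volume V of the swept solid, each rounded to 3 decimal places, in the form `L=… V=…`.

2πR = 2π·5.5 = 34.557519
per-turn = √(34.557519² + 11.5²) = √(1194.2221 + 132.25) = √1326.4721 = 36.420765
L = 3 × 36.420765 = 109.262295
V = π·1.5² × L = 7.068583 × 109.262295 = 772.329655

L=109.262 V=772.330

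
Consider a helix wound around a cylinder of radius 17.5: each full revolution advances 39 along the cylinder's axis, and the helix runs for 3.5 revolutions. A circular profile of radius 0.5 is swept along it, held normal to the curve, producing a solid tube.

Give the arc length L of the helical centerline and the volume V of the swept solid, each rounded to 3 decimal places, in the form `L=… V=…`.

L=408.336 V=320.706

2πR = 2π·17.5 = 109.955743
per-turn = √(109.955743² + 39²) = √(12090.2654 + 1521) = √13611.2654 = 116.667328
L = 3.5 × 116.667328 = 408.335648
V = π·0.5² × L = 0.785398 × 408.335648 = 320.706068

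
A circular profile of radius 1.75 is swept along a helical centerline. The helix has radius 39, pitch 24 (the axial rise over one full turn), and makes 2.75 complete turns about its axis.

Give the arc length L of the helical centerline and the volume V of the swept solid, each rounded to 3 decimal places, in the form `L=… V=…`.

2πR = 2π·39 = 245.044227
per-turn = √(245.044227² + 24²) = √(60046.6732 + 576) = √60622.6732 = 246.216720
L = 2.75 × 246.216720 = 677.095980
V = π·1.75² × L = 9.621128 × 677.095980 = 6514.426753

L=677.096 V=6514.427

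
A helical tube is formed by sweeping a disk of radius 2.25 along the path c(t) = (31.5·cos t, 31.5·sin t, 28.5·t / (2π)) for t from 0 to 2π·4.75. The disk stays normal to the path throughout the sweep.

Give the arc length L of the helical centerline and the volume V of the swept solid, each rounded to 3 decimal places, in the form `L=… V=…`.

2πR = 2π·31.5 = 197.920337
per-turn = √(197.920337² + 28.5²) = √(39172.4599 + 812.25) = √39984.7099 = 199.961771
L = 4.75 × 199.961771 = 949.818412
V = π·2.25² × L = 15.904313 × 949.818412 = 15106.209141

L=949.818 V=15106.209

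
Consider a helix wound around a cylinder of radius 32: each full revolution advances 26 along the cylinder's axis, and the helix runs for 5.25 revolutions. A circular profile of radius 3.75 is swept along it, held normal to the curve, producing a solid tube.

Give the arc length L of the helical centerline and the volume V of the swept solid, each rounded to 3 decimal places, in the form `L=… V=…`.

L=1064.364 V=47022.169

2πR = 2π·32 = 201.061930
per-turn = √(201.061930² + 26²) = √(40425.8996 + 676) = √41101.8996 = 202.736034
L = 5.25 × 202.736034 = 1064.364180
V = π·3.75² × L = 44.178647 × 1064.364180 = 47022.169075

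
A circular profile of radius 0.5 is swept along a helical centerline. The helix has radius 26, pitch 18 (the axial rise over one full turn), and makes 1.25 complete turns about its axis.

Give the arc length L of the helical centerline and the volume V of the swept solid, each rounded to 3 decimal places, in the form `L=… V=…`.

L=205.439 V=161.352

2πR = 2π·26 = 163.362818
per-turn = √(163.362818² + 18²) = √(26687.4103 + 324) = √27011.4103 = 164.351484
L = 1.25 × 164.351484 = 205.439355
V = π·0.5² × L = 0.785398 × 205.439355 = 161.351692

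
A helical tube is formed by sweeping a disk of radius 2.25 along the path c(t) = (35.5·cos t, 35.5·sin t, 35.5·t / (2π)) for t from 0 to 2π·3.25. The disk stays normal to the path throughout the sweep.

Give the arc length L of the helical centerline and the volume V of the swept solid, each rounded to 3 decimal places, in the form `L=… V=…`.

2πR = 2π·35.5 = 223.053078
per-turn = √(223.053078² + 35.5²) = √(49752.6758 + 1260.25) = √51012.9258 = 225.860412
L = 3.25 × 225.860412 = 734.046340
V = π·2.25² × L = 15.904313 × 734.046340 = 11674.502600

L=734.046 V=11674.503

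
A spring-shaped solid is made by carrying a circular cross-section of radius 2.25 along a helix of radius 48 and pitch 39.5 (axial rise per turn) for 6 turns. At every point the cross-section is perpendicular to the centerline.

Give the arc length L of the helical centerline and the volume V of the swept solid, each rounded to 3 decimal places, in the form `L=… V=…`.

2πR = 2π·48 = 301.592895
per-turn = √(301.592895² + 39.5²) = √(90958.2742 + 1560.25) = √92518.5242 = 304.168579
L = 6 × 304.168579 = 1825.011471
V = π·2.25² × L = 15.904313 × 1825.011471 = 29025.553317

L=1825.011 V=29025.553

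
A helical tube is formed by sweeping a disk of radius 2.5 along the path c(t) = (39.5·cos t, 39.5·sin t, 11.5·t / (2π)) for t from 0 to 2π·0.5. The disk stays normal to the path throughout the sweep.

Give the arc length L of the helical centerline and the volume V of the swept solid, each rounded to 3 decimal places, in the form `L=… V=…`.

L=124.226 V=2439.173

2πR = 2π·39.5 = 248.185820
per-turn = √(248.185820² + 11.5²) = √(61596.2011 + 132.25) = √61728.4511 = 248.452110
L = 0.5 × 248.452110 = 124.226055
V = π·2.5² × L = 19.634954 × 124.226055 = 2439.172888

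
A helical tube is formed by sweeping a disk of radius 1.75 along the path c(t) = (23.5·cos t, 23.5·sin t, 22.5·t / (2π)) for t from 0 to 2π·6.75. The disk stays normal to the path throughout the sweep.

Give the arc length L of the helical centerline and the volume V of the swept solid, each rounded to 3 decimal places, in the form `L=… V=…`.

2πR = 2π·23.5 = 147.654855
per-turn = √(147.654855² + 22.5²) = √(21801.9561 + 506.25) = √22308.2061 = 149.359319
L = 6.75 × 149.359319 = 1008.175402
V = π·1.75² × L = 9.621128 × 1008.175402 = 9699.784088

L=1008.175 V=9699.784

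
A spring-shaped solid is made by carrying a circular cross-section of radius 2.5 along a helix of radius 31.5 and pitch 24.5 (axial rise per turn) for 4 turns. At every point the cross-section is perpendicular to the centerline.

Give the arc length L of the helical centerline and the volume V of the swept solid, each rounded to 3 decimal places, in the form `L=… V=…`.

2πR = 2π·31.5 = 197.920337
per-turn = √(197.920337² + 24.5²) = √(39172.4599 + 600.25) = √39772.7099 = 199.430965
L = 4 × 199.430965 = 797.723861
V = π·2.5² × L = 19.634954 × 797.723861 = 15663.271377

L=797.724 V=15663.271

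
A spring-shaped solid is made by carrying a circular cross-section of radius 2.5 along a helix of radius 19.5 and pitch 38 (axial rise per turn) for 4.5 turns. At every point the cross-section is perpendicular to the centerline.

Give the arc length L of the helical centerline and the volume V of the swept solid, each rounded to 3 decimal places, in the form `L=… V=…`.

2πR = 2π·19.5 = 122.522113
per-turn = √(122.522113² + 38²) = √(15011.6683 + 1444) = √16455.6683 = 128.279649
L = 4.5 × 128.279649 = 577.258420
V = π·2.5² × L = 19.634954 × 577.258420 = 11334.442563

L=577.258 V=11334.443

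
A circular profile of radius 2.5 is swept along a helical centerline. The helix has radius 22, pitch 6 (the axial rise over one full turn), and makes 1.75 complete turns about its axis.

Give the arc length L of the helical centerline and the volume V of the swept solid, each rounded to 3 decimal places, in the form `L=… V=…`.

L=242.130 V=4754.219

2πR = 2π·22 = 138.230077
per-turn = √(138.230077² + 6²) = √(19107.5541 + 36) = √19143.5541 = 138.360233
L = 1.75 × 138.360233 = 242.130408
V = π·2.5² × L = 19.634954 × 242.130408 = 4754.219444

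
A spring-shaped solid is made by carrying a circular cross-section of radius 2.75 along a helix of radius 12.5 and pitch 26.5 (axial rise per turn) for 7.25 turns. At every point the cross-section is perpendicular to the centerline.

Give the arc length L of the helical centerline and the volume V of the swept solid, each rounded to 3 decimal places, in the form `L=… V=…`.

2πR = 2π·12.5 = 78.539816
per-turn = √(78.539816² + 26.5²) = √(6168.5028 + 702.25) = √6870.7528 = 82.890004
L = 7.25 × 82.890004 = 600.952528
V = π·2.75² × L = 23.758294 × 600.952528 = 14277.607117

L=600.953 V=14277.607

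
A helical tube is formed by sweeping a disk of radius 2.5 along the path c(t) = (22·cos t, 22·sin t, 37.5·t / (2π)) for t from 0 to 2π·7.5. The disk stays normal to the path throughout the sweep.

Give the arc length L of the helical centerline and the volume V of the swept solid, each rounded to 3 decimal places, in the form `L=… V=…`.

L=1074.198 V=21091.830

2πR = 2π·22 = 138.230077
per-turn = √(138.230077² + 37.5²) = √(19107.5541 + 1406.25) = √20513.8041 = 143.226409
L = 7.5 × 143.226409 = 1074.198065
V = π·2.5² × L = 19.634954 × 1074.198065 = 21091.829675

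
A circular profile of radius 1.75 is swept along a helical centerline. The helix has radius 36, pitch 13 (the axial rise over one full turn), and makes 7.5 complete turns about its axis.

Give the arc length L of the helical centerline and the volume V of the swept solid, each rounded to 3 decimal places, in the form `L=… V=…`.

2πR = 2π·36 = 226.194671
per-turn = √(226.194671² + 13²) = √(51164.0292 + 169) = √51333.0292 = 226.567935
L = 7.5 × 226.567935 = 1699.259513
V = π·1.75² × L = 9.621128 × 1699.259513 = 16348.792435

L=1699.260 V=16348.792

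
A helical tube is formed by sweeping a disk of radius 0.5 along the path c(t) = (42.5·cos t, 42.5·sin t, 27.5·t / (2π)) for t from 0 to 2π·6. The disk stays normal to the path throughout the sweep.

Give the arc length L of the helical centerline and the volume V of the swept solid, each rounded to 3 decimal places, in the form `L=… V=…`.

2πR = 2π·42.5 = 267.035376
per-turn = √(267.035376² + 27.5²) = √(71307.8918 + 756.25) = √72064.1418 = 268.447652
L = 6 × 268.447652 = 1610.685911
V = π·0.5² × L = 0.785398 × 1610.685911 = 1265.029757

L=1610.686 V=1265.030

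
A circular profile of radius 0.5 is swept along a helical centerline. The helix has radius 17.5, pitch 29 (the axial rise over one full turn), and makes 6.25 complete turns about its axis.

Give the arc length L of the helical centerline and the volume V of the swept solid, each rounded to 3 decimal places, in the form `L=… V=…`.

2πR = 2π·17.5 = 109.955743
per-turn = √(109.955743² + 29²) = √(12090.2654 + 841) = √12931.2654 = 113.715722
L = 6.25 × 113.715722 = 710.723261
V = π·0.5² × L = 0.785398 × 710.723261 = 558.200744

L=710.723 V=558.201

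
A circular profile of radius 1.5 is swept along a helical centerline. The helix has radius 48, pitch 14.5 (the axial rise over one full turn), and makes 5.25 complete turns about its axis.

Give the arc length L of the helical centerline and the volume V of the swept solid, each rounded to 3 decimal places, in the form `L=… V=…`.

2πR = 2π·48 = 301.592895
per-turn = √(301.592895² + 14.5²) = √(90958.2742 + 210.25) = √91168.5242 = 301.941259
L = 5.25 × 301.941259 = 1585.191612
V = π·1.5² × L = 7.068583 × 1585.191612 = 11205.059227

L=1585.192 V=11205.059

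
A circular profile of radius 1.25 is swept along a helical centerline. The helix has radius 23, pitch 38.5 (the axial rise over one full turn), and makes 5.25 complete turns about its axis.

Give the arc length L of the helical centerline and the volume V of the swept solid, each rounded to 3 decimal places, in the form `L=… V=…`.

L=785.157 V=3854.132

2πR = 2π·23 = 144.513262
per-turn = √(144.513262² + 38.5²) = √(20884.0829 + 1482.25) = √22366.3329 = 149.553779
L = 5.25 × 149.553779 = 785.157341
V = π·1.25² × L = 4.908739 × 785.157341 = 3854.132087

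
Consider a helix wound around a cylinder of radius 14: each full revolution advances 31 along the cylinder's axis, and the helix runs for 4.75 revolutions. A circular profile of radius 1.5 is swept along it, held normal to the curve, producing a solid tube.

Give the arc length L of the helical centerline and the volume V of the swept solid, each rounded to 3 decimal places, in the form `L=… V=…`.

L=443.019 V=3131.518

2πR = 2π·14 = 87.964594
per-turn = √(87.964594² + 31²) = √(7737.7699 + 961) = √8698.7699 = 93.267196
L = 4.75 × 93.267196 = 443.019181
V = π·1.5² × L = 7.068583 × 443.019181 = 3131.518060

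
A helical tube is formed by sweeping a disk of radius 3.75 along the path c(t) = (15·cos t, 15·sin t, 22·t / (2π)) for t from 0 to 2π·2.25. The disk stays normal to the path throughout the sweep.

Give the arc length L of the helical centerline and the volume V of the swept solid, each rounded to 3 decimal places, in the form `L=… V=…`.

2πR = 2π·15 = 94.247780
per-turn = √(94.247780² + 22²) = √(8882.6440 + 484) = √9366.6440 = 96.781424
L = 2.25 × 96.781424 = 217.758203
V = π·3.75² × L = 44.178647 × 217.758203 = 9620.262722

L=217.758 V=9620.263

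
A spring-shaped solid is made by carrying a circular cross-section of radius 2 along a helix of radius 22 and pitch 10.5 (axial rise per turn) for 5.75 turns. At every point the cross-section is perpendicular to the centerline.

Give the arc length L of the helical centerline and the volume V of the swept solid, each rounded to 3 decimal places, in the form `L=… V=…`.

L=797.113 V=10016.814

2πR = 2π·22 = 138.230077
per-turn = √(138.230077² + 10.5²) = √(19107.5541 + 110.25) = √19217.8041 = 138.628295
L = 5.75 × 138.628295 = 797.112695
V = π·2² × L = 12.566371 × 797.112695 = 10016.813548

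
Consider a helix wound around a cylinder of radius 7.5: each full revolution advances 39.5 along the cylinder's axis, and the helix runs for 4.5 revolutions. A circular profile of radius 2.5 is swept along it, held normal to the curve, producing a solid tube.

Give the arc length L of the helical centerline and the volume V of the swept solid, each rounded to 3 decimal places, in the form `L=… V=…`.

2πR = 2π·7.5 = 47.123890
per-turn = √(47.123890² + 39.5²) = √(2220.6610 + 1560.25) = √3780.9110 = 61.489113
L = 4.5 × 61.489113 = 276.701008
V = π·2.5² × L = 19.634954 × 276.701008 = 5433.011578

L=276.701 V=5433.012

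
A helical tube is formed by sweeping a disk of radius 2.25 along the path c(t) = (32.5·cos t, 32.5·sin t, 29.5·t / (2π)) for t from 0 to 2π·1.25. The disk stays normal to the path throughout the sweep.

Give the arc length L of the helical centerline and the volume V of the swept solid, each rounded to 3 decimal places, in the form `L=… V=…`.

L=257.904 V=4101.789

2πR = 2π·32.5 = 204.203522
per-turn = √(204.203522² + 29.5²) = √(41699.0786 + 870.25) = √42569.3286 = 206.323359
L = 1.25 × 206.323359 = 257.904199
V = π·2.25² × L = 15.904313 × 257.904199 = 4101.789058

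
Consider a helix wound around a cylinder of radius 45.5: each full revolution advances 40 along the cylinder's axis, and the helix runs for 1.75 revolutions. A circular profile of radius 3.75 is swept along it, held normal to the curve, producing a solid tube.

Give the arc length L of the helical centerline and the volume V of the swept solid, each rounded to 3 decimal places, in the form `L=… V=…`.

2πR = 2π·45.5 = 285.884931
per-turn = √(285.884931² + 40²) = √(81730.1940 + 1600) = √83330.1940 = 288.669697
L = 1.75 × 288.669697 = 505.171970
V = π·3.75² × L = 44.178647 × 505.171970 = 22317.813980

L=505.172 V=22317.814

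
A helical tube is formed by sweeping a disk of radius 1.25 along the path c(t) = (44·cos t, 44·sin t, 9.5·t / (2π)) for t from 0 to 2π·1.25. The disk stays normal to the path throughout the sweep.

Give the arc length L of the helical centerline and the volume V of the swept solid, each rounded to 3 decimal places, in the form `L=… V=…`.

2πR = 2π·44 = 276.460154
per-turn = √(276.460154² + 9.5²) = √(76430.2165 + 90.25) = √76520.4665 = 276.623330
L = 1.25 × 276.623330 = 345.779162
V = π·1.25² × L = 4.908739 × 345.779162 = 1697.339492

L=345.779 V=1697.339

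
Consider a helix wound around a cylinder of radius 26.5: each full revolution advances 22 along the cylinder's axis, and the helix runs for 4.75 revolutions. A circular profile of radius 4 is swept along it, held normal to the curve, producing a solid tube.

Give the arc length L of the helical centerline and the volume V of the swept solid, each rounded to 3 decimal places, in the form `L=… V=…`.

2πR = 2π·26.5 = 166.504411
per-turn = √(166.504411² + 22²) = √(27723.7188 + 484) = √28207.7188 = 167.951537
L = 4.75 × 167.951537 = 797.769800
V = π·4² × L = 50.265482 × 797.769800 = 40100.283912

L=797.770 V=40100.284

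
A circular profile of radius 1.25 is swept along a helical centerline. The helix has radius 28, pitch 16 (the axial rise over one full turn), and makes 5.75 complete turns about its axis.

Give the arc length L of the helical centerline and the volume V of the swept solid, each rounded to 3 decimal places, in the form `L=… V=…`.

L=1015.768 V=4986.138

2πR = 2π·28 = 175.929189
per-turn = √(175.929189² + 16²) = √(30951.0794 + 256) = √31207.0794 = 176.655256
L = 5.75 × 176.655256 = 1015.767721
V = π·1.25² × L = 4.908739 × 1015.767721 = 4986.138140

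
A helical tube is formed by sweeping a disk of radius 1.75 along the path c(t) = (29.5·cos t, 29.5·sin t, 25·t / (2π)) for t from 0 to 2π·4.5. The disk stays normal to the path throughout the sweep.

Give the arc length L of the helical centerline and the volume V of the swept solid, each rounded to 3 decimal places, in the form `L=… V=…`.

L=841.645 V=8097.579

2πR = 2π·29.5 = 185.353967
per-turn = √(185.353967² + 25²) = √(34356.0929 + 625) = √34981.0929 = 187.032331
L = 4.5 × 187.032331 = 841.645490
V = π·1.75² × L = 9.621128 × 841.645490 = 8097.578575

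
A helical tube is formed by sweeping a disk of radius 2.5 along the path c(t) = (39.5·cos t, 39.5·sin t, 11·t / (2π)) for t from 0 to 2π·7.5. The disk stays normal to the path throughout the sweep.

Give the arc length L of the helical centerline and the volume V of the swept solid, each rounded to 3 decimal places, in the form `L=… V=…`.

2πR = 2π·39.5 = 248.185820
per-turn = √(248.185820² + 11²) = √(61596.2011 + 121) = √61717.2011 = 248.429469
L = 7.5 × 248.429469 = 1863.221017
V = π·2.5² × L = 19.634954 × 1863.221017 = 36584.259129

L=1863.221 V=36584.259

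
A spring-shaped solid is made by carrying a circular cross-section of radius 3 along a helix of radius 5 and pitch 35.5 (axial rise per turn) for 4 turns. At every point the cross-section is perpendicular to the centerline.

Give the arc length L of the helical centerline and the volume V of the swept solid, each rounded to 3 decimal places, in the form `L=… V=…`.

L=189.619 V=5361.351

2πR = 2π·5 = 31.415927
per-turn = √(31.415927² + 35.5²) = √(986.9604 + 1260.25) = √2247.2104 = 47.404751
L = 4 × 47.404751 = 189.619005
V = π·3² × L = 28.274334 × 189.619005 = 5361.351057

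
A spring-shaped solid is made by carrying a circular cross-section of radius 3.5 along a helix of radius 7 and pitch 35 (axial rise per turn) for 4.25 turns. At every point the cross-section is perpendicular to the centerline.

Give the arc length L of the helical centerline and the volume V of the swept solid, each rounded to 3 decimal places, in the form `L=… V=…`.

L=238.888 V=9193.484

2πR = 2π·7 = 43.982297
per-turn = √(43.982297² + 35²) = √(1934.4425 + 1225) = √3159.4425 = 56.208918
L = 4.25 × 56.208918 = 238.887901
V = π·3.5² × L = 38.484510 × 238.887901 = 9193.483836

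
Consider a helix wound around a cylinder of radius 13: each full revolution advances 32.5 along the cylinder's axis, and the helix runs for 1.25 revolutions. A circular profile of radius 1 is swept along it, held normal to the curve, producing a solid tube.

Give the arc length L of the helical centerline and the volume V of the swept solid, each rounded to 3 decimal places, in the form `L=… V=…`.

L=109.887 V=345.220

2πR = 2π·13 = 81.681409
per-turn = √(81.681409² + 32.5²) = √(6671.8526 + 1056.25) = √7728.1026 = 87.909627
L = 1.25 × 87.909627 = 109.887034
V = π·1² × L = 3.141593 × 109.887034 = 345.220299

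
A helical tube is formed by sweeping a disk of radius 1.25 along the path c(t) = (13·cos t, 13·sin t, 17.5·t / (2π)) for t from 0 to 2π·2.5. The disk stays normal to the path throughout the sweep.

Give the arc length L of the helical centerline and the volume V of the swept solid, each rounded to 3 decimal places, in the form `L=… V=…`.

2πR = 2π·13 = 81.681409
per-turn = √(81.681409² + 17.5²) = √(6671.8526 + 306.25) = √6978.1026 = 83.535038
L = 2.5 × 83.535038 = 208.837595
V = π·1.25² × L = 4.908739 × 208.837595 = 1025.129147

L=208.838 V=1025.129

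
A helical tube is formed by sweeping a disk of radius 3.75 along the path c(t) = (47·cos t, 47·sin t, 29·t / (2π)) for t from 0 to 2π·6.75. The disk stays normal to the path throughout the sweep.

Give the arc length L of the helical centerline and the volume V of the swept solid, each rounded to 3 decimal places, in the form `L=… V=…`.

L=2002.929 V=88486.692

2πR = 2π·47 = 295.309709
per-turn = √(295.309709² + 29²) = √(87207.8245 + 841) = √88048.8245 = 296.730222
L = 6.75 × 296.730222 = 2002.928997
V = π·3.75² × L = 44.178647 × 2002.928997 = 88486.692492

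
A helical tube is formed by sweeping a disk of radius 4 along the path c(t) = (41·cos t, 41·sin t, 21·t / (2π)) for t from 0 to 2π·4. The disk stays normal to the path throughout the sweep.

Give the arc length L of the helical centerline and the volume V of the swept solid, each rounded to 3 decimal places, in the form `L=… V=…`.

2πR = 2π·41 = 257.610598
per-turn = √(257.610598² + 21²) = √(66363.2200 + 441) = √66804.2200 = 258.465123
L = 4 × 258.465123 = 1033.860493
V = π·4² × L = 50.265482 × 1033.860493 = 51967.496496

L=1033.860 V=51967.496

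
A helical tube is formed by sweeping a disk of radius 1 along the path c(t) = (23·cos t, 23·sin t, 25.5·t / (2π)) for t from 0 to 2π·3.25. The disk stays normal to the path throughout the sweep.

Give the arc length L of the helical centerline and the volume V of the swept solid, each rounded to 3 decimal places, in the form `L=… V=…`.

L=476.924 V=1498.301

2πR = 2π·23 = 144.513262
per-turn = √(144.513262² + 25.5²) = √(20884.0829 + 650.25) = √21534.3329 = 146.745811
L = 3.25 × 146.745811 = 476.923884
V = π·1² × L = 3.141593 × 476.923884 = 1498.300571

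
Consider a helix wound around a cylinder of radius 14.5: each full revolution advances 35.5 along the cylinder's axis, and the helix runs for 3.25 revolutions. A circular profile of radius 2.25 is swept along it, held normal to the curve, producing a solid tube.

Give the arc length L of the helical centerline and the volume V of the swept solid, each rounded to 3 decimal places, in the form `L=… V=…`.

L=317.779 V=5054.062

2πR = 2π·14.5 = 91.106187
per-turn = √(91.106187² + 35.5²) = √(8300.3373 + 1260.25) = √9560.5873 = 97.778256
L = 3.25 × 97.778256 = 317.779331
V = π·2.25² × L = 15.904313 × 317.779331 = 5054.061888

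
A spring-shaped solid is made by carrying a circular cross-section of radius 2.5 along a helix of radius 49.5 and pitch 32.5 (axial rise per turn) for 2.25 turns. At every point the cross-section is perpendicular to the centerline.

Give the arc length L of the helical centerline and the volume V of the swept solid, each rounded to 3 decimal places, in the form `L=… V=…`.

L=703.600 V=13815.154

2πR = 2π·49.5 = 311.017673
per-turn = √(311.017673² + 32.5²) = √(96731.9927 + 1056.25) = √97788.2427 = 312.711117
L = 2.25 × 312.711117 = 703.600013
V = π·2.5² × L = 19.634954 × 703.600013 = 13815.153957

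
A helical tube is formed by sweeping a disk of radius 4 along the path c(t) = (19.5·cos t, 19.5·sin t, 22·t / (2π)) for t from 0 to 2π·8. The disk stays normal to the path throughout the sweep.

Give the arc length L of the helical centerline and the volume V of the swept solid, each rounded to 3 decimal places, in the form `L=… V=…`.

2πR = 2π·19.5 = 122.522113
per-turn = √(122.522113² + 22²) = √(15011.6683 + 484) = √15495.6683 = 124.481598
L = 8 × 124.481598 = 995.852786
V = π·4² × L = 50.265482 × 995.852786 = 50057.020731

L=995.853 V=50057.021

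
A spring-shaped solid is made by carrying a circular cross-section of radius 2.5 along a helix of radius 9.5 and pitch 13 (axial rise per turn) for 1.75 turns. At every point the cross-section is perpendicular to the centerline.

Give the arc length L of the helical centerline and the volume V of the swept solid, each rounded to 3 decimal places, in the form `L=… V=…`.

2πR = 2π·9.5 = 59.690260
per-turn = √(59.690260² + 13²) = √(3562.9272 + 169) = √3731.9272 = 61.089501
L = 1.75 × 61.089501 = 106.906628
V = π·2.5² × L = 19.634954 × 106.906628 = 2099.106723

L=106.907 V=2099.107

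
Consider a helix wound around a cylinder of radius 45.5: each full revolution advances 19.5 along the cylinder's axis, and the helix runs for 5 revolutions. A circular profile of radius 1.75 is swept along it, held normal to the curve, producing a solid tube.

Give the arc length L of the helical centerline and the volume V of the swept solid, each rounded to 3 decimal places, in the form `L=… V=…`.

2πR = 2π·45.5 = 285.884931
per-turn = √(285.884931² + 19.5²) = √(81730.1940 + 380.25) = √82110.4440 = 286.549200
L = 5 × 286.549200 = 1432.746000
V = π·1.75² × L = 9.621128 × 1432.746000 = 13784.631946

L=1432.746 V=13784.632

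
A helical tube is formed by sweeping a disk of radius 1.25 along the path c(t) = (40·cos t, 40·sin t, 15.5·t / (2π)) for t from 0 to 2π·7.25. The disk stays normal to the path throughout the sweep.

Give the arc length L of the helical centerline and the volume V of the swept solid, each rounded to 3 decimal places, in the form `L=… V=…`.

2πR = 2π·40 = 251.327412
per-turn = √(251.327412² + 15.5²) = √(63165.4682 + 240.25) = √63405.7182 = 251.804921
L = 7.25 × 251.804921 = 1825.585676
V = π·1.25² × L = 4.908739 × 1825.585676 = 8961.322733

L=1825.586 V=8961.323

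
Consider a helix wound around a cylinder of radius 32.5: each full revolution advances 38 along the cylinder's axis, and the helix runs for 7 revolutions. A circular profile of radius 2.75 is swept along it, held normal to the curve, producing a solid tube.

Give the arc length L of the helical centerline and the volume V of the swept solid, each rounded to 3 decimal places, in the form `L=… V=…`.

L=1453.964 V=34543.701

2πR = 2π·32.5 = 204.203522
per-turn = √(204.203522² + 38²) = √(41699.0786 + 1444) = √43143.0786 = 207.709120
L = 7 × 207.709120 = 1453.963841
V = π·2.75² × L = 23.758294 × 1453.963841 = 34543.701045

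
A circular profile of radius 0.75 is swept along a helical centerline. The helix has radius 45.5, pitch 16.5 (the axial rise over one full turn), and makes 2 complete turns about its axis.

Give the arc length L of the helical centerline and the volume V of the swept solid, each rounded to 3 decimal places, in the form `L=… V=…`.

L=572.721 V=1012.082

2πR = 2π·45.5 = 285.884931
per-turn = √(285.884931² + 16.5²) = √(81730.1940 + 272.25) = √82002.4440 = 286.360689
L = 2 × 286.360689 = 572.721377
V = π·0.75² × L = 1.767146 × 572.721377 = 1012.082215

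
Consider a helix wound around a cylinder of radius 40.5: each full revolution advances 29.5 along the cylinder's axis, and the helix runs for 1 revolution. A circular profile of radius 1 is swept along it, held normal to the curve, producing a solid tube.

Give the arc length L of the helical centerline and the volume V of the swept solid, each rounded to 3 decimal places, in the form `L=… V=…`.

L=256.173 V=804.792

2πR = 2π·40.5 = 254.469005
per-turn = √(254.469005² + 29.5²) = √(64754.4745 + 870.25) = √65624.7245 = 256.173231
L = 1 × 256.173231 = 256.173231
V = π·1² × L = 3.141593 × 256.173231 = 804.791942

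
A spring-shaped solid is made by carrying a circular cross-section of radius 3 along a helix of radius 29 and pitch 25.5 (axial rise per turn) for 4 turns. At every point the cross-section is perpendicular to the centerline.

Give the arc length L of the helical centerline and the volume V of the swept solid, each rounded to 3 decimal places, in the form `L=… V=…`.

2πR = 2π·29 = 182.212374
per-turn = √(182.212374² + 25.5²) = √(33201.3492 + 650.25) = √33851.5992 = 183.988041
L = 4 × 183.988041 = 735.952164
V = π·3² × L = 28.274334 × 735.952164 = 20808.557198

L=735.952 V=20808.557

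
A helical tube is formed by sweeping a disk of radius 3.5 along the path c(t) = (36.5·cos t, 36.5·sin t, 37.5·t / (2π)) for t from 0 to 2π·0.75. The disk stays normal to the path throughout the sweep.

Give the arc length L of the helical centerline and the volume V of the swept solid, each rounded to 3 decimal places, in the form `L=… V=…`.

2πR = 2π·36.5 = 229.336264
per-turn = √(229.336264² + 37.5²) = √(52595.1219 + 1406.25) = √54001.3719 = 232.381953
L = 0.75 × 232.381953 = 174.286464
V = π·3.5² × L = 38.484510 × 174.286464 = 6707.329183

L=174.286 V=6707.329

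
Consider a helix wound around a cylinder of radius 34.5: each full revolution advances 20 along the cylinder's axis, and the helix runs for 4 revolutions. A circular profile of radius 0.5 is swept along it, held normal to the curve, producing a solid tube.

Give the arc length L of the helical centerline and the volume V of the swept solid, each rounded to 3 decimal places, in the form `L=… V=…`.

L=870.762 V=683.895

2πR = 2π·34.5 = 216.769893
per-turn = √(216.769893² + 20²) = √(46989.1866 + 400) = √47389.1866 = 217.690575
L = 4 × 217.690575 = 870.762301
V = π·0.5² × L = 0.785398 × 870.762301 = 683.895112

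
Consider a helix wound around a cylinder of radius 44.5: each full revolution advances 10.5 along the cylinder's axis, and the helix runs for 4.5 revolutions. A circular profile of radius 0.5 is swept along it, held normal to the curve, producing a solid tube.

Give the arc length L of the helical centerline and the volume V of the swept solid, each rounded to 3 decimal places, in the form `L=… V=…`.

2πR = 2π·44.5 = 279.601746
per-turn = √(279.601746² + 10.5²) = √(78177.1365 + 110.25) = √78287.3865 = 279.798832
L = 4.5 × 279.798832 = 1259.094745
V = π·0.5² × L = 0.785398 × 1259.094745 = 988.890700

L=1259.095 V=988.891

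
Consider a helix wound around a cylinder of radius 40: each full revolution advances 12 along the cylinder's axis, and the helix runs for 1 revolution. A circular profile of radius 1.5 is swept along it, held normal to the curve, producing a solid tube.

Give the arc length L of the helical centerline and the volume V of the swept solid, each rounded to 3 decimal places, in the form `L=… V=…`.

L=251.614 V=1778.553

2πR = 2π·40 = 251.327412
per-turn = √(251.327412² + 12²) = √(63165.4682 + 144) = √63309.4682 = 251.613728
L = 1 × 251.613728 = 251.613728
V = π·1.5² × L = 7.068583 × 251.613728 = 1778.552639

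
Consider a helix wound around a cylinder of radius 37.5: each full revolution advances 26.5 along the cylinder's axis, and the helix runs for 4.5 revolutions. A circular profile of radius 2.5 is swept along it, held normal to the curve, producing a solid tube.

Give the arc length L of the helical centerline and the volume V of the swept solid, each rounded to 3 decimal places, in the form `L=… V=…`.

2πR = 2π·37.5 = 235.619449
per-turn = √(235.619449² + 26.5²) = √(55516.5248 + 702.25) = √56218.7748 = 237.104987
L = 4.5 × 237.104987 = 1066.972441
V = π·2.5² × L = 19.634954 × 1066.972441 = 20949.954879

L=1066.972 V=20949.955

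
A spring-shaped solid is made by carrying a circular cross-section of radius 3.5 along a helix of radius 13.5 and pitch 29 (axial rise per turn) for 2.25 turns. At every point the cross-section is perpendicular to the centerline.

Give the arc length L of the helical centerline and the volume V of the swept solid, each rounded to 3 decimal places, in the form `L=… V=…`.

2πR = 2π·13.5 = 84.823002
per-turn = √(84.823002² + 29²) = √(7194.9416 + 841) = √8035.9416 = 89.643414
L = 2.25 × 89.643414 = 201.697681
V = π·3.5² × L = 38.484510 × 201.697681 = 7762.236410

L=201.698 V=7762.236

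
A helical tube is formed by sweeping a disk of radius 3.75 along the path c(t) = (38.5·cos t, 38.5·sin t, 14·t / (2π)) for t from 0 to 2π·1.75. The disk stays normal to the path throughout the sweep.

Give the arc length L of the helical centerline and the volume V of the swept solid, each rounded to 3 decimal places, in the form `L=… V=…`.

2πR = 2π·38.5 = 241.902634
per-turn = √(241.902634² + 14²) = √(58516.8845 + 196) = √58712.8845 = 242.307417
L = 1.75 × 242.307417 = 424.037980
V = π·3.75² × L = 44.178647 × 424.037980 = 18733.424117

L=424.038 V=18733.424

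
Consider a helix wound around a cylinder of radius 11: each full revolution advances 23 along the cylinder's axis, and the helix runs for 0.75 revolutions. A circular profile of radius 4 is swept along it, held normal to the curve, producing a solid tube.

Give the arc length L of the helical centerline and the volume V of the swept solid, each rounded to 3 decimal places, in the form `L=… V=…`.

L=54.631 V=2746.061

2πR = 2π·11 = 69.115038
per-turn = √(69.115038² + 23²) = √(4776.8885 + 529) = √5305.8885 = 72.841530
L = 0.75 × 72.841530 = 54.631148
V = π·4² × L = 50.265482 × 54.631148 = 2746.060996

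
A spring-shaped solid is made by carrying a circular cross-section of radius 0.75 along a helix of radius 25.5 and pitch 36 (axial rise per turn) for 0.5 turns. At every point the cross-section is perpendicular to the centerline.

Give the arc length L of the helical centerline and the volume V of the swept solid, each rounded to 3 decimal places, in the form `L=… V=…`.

2πR = 2π·25.5 = 160.221225
per-turn = √(160.221225² + 36²) = √(25670.8410 + 1296) = √26966.8410 = 164.215837
L = 0.5 × 164.215837 = 82.107918
V = π·0.75² × L = 1.767146 × 82.107918 = 145.096669

L=82.108 V=145.097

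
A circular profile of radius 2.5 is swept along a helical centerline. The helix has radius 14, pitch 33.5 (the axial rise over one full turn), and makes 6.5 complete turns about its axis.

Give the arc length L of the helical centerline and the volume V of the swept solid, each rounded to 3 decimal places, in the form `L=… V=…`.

2πR = 2π·14 = 87.964594
per-turn = √(87.964594² + 33.5²) = √(7737.7699 + 1122.25) = √8860.0199 = 94.127678
L = 6.5 × 94.127678 = 611.829910
V = π·2.5² × L = 19.634954 × 611.829910 = 12013.252189

L=611.830 V=12013.252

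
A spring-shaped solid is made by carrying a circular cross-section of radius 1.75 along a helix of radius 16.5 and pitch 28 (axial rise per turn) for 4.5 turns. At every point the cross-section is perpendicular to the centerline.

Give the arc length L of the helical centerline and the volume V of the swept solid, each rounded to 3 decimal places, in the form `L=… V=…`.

2πR = 2π·16.5 = 103.672558
per-turn = √(103.672558² + 28²) = √(10747.9992 + 784) = √11531.9992 = 107.387146
L = 4.5 × 107.387146 = 483.242158
V = π·1.75² × L = 9.621128 × 483.242158 = 4649.334420

L=483.242 V=4649.334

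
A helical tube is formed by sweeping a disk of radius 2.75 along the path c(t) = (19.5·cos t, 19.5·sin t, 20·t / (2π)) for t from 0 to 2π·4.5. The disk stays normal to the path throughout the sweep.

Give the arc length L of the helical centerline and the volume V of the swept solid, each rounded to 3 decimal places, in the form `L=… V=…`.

L=558.647 V=13272.496

2πR = 2π·19.5 = 122.522113
per-turn = √(122.522113² + 20²) = √(15011.6683 + 400) = √15411.6683 = 124.143740
L = 4.5 × 124.143740 = 558.646832
V = π·2.75² × L = 23.758294 × 558.646832 = 13272.495925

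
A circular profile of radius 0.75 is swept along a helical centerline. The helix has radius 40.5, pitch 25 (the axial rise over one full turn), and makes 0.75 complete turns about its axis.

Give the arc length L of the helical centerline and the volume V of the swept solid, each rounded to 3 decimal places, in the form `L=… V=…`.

2πR = 2π·40.5 = 254.469005
per-turn = √(254.469005² + 25²) = √(64754.4745 + 625) = √65379.4745 = 255.694103
L = 0.75 × 255.694103 = 191.770577
V = π·0.75² × L = 1.767146 × 191.770577 = 338.886584

L=191.771 V=338.887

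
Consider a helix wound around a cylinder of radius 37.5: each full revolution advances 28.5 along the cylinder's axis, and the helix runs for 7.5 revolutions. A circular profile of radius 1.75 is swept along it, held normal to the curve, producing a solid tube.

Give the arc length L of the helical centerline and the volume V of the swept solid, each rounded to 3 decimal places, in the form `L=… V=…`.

L=1780.026 V=17125.860

2πR = 2π·37.5 = 235.619449
per-turn = √(235.619449² + 28.5²) = √(55516.5248 + 812.25) = √56328.7748 = 237.336838
L = 7.5 × 237.336838 = 1780.026286
V = π·1.75² × L = 9.621128 × 1780.026286 = 17125.859857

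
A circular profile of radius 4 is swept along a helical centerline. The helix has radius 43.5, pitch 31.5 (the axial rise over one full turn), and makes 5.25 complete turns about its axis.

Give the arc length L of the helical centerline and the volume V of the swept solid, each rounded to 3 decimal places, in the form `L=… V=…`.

L=1444.421 V=72604.506

2πR = 2π·43.5 = 273.318561
per-turn = √(273.318561² + 31.5²) = √(74703.0357 + 992.25) = √75695.2857 = 275.127763
L = 5.25 × 275.127763 = 1444.420753
V = π·4² × L = 50.265482 × 1444.420753 = 72604.506034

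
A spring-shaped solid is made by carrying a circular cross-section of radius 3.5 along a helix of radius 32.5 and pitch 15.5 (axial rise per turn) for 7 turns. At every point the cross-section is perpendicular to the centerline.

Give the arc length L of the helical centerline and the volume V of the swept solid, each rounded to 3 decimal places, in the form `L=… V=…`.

L=1433.537 V=55168.953

2πR = 2π·32.5 = 204.203522
per-turn = √(204.203522² + 15.5²) = √(41699.0786 + 240.25) = √41939.3286 = 204.790939
L = 7 × 204.790939 = 1433.536571
V = π·3.5² × L = 38.484510 × 1433.536571 = 55168.952521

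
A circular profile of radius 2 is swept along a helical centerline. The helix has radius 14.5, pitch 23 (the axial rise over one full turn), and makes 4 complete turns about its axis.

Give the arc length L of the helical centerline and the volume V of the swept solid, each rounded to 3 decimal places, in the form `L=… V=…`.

L=375.858 V=4723.174

2πR = 2π·14.5 = 91.106187
per-turn = √(91.106187² + 23²) = √(8300.3373 + 529) = √8829.3373 = 93.964553
L = 4 × 93.964553 = 375.858214
V = π·2² × L = 12.566371 × 375.858214 = 4723.173612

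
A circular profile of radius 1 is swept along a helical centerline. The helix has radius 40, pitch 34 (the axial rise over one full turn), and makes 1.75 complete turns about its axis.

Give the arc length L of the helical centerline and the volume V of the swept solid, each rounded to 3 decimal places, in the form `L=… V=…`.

L=443.829 V=1394.331

2πR = 2π·40 = 251.327412
per-turn = √(251.327412² + 34²) = √(63165.4682 + 1156) = √64321.4682 = 253.616774
L = 1.75 × 253.616774 = 443.829355
V = π·1² × L = 3.141593 × 443.829355 = 1394.331041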